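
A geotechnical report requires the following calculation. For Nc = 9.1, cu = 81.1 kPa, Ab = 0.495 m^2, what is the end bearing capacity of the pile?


Using Qb = Nc * cu * Ab
Qb = 9.1 * 81.1 * 0.495
Qb = 365.31 kN


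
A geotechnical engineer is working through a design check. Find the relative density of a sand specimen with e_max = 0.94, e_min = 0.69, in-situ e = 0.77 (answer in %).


Result: 68.0 %

Derivation:
Using Dr = (e_max - e) / (e_max - e_min) * 100
e_max - e = 0.94 - 0.77 = 0.17
e_max - e_min = 0.94 - 0.69 = 0.25
Dr = 0.17 / 0.25 * 100
Dr = 68.0 %


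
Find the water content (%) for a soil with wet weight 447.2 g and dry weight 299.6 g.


Using w = (m_wet - m_dry) / m_dry * 100
m_wet - m_dry = 447.2 - 299.6 = 147.6 g
w = 147.6 / 299.6 * 100
w = 49.27 %


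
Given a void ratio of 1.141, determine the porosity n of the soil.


Using the relation n = e / (1 + e)
n = 1.141 / (1 + 1.141)
n = 1.141 / 2.141
n = 0.5329


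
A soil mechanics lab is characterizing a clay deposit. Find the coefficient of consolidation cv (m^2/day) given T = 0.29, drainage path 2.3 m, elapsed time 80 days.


Using cv = T * H_dr^2 / t
H_dr^2 = 2.3^2 = 5.29
cv = 0.29 * 5.29 / 80
cv = 0.01918 m^2/day


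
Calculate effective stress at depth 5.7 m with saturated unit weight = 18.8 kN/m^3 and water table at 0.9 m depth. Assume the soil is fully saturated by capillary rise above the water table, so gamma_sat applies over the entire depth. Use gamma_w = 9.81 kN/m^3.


Total stress = gamma_sat * depth
sigma = 18.8 * 5.7 = 107.16 kPa
Pore water pressure u = gamma_w * (depth - d_wt)
u = 9.81 * (5.7 - 0.9) = 47.088 kPa
Effective stress = sigma - u
sigma' = 107.16 - 47.088 = 60.07 kPa


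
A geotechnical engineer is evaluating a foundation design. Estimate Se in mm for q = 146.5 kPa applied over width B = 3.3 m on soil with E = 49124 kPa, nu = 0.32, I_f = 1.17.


Using Se = q * B * (1 - nu^2) * I_f / E
1 - nu^2 = 1 - 0.32^2 = 0.8976
Se = 146.5 * 3.3 * 0.8976 * 1.17 / 49124
Se = 0.010335 m
Convert to mm: Se = 0.010335 * 1000 = 10.335 mm


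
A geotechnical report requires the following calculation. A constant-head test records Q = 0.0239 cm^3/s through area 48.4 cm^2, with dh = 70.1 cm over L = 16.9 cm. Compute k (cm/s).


Result: 0.000119 cm/s

Derivation:
Compute hydraulic gradient:
i = dh / L = 70.1 / 16.9 = 4.14793
Then apply Darcy's law:
k = Q / (A * i)
k = 0.0239 / (48.4 * 4.14793)
k = 0.0239 / 200.76
k = 0.000119 cm/s


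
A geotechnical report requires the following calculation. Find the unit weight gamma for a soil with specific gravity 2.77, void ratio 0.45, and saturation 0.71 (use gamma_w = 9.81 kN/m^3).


Using gamma = gamma_w * (Gs + S*e) / (1 + e)
Numerator: Gs + S*e = 2.77 + 0.71*0.45 = 3.0895
Denominator: 1 + e = 1 + 0.45 = 1.45
gamma = 9.81 * 3.0895 / 1.45
gamma = 20.902 kN/m^3


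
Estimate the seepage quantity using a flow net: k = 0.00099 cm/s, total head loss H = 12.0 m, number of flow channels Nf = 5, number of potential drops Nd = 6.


Convert k to m/s for unit consistency with H:
k = 0.00099 cm/s = 0.00099 / 100 m/s = 9.9e-06 m/s
Using q = k * H * Nf / Nd
Nf / Nd = 5 / 6 = 0.8333
q = 9.9e-06 * 12.0 * 0.8333
q = 9.9e-05 m^3/s per m


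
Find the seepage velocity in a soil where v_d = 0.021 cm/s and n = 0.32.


Result: 0.06563 cm/s

Derivation:
Using v_s = v_d / n
v_s = 0.021 / 0.32
v_s = 0.06563 cm/s


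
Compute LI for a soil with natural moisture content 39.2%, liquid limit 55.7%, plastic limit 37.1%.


First compute the plasticity index:
PI = LL - PL = 55.7 - 37.1 = 18.6
Then compute the liquidity index:
LI = (w - PL) / PI
LI = (39.2 - 37.1) / 18.6
LI = 0.113


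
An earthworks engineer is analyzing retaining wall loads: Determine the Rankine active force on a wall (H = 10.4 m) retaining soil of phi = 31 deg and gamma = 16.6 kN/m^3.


Compute active earth pressure coefficient:
Ka = tan^2(45 - phi/2) = tan^2(29.5) = 0.320099
Compute active force:
Pa = 0.5 * Ka * gamma * H^2
Pa = 0.5 * 0.320099 * 16.6 * 10.4^2
Pa = 287.36 kN/m


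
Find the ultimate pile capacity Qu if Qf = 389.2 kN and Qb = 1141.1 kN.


Using Qu = Qf + Qb
Qu = 389.2 + 1141.1
Qu = 1530.3 kN


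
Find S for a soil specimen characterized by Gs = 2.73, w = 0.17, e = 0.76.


Using S = Gs * w / e
S = 2.73 * 0.17 / 0.76
S = 0.6107


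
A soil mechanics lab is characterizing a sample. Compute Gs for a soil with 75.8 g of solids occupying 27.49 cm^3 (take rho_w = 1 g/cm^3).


Using Gs = m_s / (V_s * rho_w)
Since rho_w = 1 g/cm^3:
Gs = 75.8 / 27.49
Gs = 2.757


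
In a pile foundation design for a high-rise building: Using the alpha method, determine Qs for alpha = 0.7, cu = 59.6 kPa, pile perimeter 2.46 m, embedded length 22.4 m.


Using Qs = alpha * cu * perimeter * L
Qs = 0.7 * 59.6 * 2.46 * 22.4
Qs = 2298.94 kN


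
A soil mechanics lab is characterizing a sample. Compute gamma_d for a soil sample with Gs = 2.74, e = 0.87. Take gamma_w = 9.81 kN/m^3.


Result: 14.374 kN/m^3

Derivation:
Using gamma_d = Gs * gamma_w / (1 + e)
gamma_d = 2.74 * 9.81 / (1 + 0.87)
gamma_d = 2.74 * 9.81 / 1.87
gamma_d = 14.374 kN/m^3


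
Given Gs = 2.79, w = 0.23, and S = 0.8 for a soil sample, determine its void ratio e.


Using the relation e = Gs * w / S
e = 2.79 * 0.23 / 0.8
e = 0.8021


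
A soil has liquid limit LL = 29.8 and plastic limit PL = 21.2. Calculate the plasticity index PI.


Using PI = LL - PL
PI = 29.8 - 21.2
PI = 8.6


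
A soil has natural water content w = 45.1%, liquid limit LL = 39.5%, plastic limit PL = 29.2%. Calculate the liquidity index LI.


First compute the plasticity index:
PI = LL - PL = 39.5 - 29.2 = 10.3
Then compute the liquidity index:
LI = (w - PL) / PI
LI = (45.1 - 29.2) / 10.3
LI = 1.544


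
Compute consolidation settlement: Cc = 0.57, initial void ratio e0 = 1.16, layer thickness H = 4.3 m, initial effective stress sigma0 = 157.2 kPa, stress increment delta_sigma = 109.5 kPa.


Result: 0.2605 m

Derivation:
Using Sc = Cc * H / (1 + e0) * log10((sigma0 + delta_sigma) / sigma0)
Stress ratio = (157.2 + 109.5) / 157.2 = 1.69656
log10(1.69656) = 0.22957
Cc * H / (1 + e0) = 0.57 * 4.3 / (1 + 1.16) = 1.13472
Sc = 1.13472 * 0.22957
Sc = 0.2605 m


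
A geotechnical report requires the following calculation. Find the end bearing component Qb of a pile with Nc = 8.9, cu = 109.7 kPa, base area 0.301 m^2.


Using Qb = Nc * cu * Ab
Qb = 8.9 * 109.7 * 0.301
Qb = 293.88 kN


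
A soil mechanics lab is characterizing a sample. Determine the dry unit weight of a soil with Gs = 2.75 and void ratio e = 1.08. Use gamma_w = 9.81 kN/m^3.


Using gamma_d = Gs * gamma_w / (1 + e)
gamma_d = 2.75 * 9.81 / (1 + 1.08)
gamma_d = 2.75 * 9.81 / 2.08
gamma_d = 12.97 kN/m^3


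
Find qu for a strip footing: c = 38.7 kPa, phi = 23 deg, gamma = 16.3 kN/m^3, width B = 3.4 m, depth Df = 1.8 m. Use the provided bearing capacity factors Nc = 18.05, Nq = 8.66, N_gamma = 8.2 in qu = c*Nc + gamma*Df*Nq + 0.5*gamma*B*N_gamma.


Result: 1179.84 kPa

Derivation:
Compute qu = c*Nc + gamma*Df*Nq + 0.5*gamma*B*N_gamma
Term 1: 38.7 * 18.05 = 698.535
Term 2: 16.3 * 1.8 * 8.66 = 254.0844
Term 3: 0.5 * 16.3 * 3.4 * 8.2 = 227.222
qu = 698.535 + 254.0844 + 227.222
qu = 1179.84 kPa


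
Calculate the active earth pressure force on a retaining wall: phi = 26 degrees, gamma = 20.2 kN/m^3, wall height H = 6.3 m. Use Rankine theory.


Compute active earth pressure coefficient:
Ka = tan^2(45 - phi/2) = tan^2(32.0) = 0.390462
Compute active force:
Pa = 0.5 * Ka * gamma * H^2
Pa = 0.5 * 0.390462 * 20.2 * 6.3^2
Pa = 156.52 kN/m


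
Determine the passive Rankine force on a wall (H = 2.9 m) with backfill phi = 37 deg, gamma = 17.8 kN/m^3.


Compute passive earth pressure coefficient:
Kp = tan^2(45 + phi/2) = tan^2(63.5) = 4.022791
Compute passive force:
Pp = 0.5 * Kp * gamma * H^2
Pp = 0.5 * 4.022791 * 17.8 * 2.9^2
Pp = 301.1 kN/m


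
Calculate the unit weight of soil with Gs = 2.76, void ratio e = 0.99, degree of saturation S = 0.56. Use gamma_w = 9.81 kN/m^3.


Using gamma = gamma_w * (Gs + S*e) / (1 + e)
Numerator: Gs + S*e = 2.76 + 0.56*0.99 = 3.3144
Denominator: 1 + e = 1 + 0.99 = 1.99
gamma = 9.81 * 3.3144 / 1.99
gamma = 16.339 kN/m^3


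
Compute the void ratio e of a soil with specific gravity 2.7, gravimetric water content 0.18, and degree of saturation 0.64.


Using the relation e = Gs * w / S
e = 2.7 * 0.18 / 0.64
e = 0.7594


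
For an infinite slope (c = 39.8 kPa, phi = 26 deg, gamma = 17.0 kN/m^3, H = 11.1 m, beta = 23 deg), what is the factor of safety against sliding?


Result: 1.735

Derivation:
Using Fs = c / (gamma*H*sin(beta)*cos(beta)) + tan(phi)/tan(beta)
Cohesion contribution = 39.8 / (17.0*11.1*sin(23)*cos(23))
Cohesion contribution = 0.586418
Friction contribution = tan(26)/tan(23) = 1.14903
Fs = 0.586418 + 1.14903
Fs = 1.735


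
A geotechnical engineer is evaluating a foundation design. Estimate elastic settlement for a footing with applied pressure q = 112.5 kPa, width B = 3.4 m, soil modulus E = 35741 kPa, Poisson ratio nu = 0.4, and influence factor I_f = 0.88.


Using Se = q * B * (1 - nu^2) * I_f / E
1 - nu^2 = 1 - 0.4^2 = 0.84
Se = 112.5 * 3.4 * 0.84 * 0.88 / 35741
Se = 0.007911 m
Convert to mm: Se = 0.007911 * 1000 = 7.911 mm


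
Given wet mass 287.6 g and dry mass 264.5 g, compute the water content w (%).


Result: 8.73 %

Derivation:
Using w = (m_wet - m_dry) / m_dry * 100
m_wet - m_dry = 287.6 - 264.5 = 23.1 g
w = 23.1 / 264.5 * 100
w = 8.73 %


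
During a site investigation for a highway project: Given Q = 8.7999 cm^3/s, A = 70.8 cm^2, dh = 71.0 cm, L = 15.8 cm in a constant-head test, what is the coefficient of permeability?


Compute hydraulic gradient:
i = dh / L = 71.0 / 15.8 = 4.49367
Then apply Darcy's law:
k = Q / (A * i)
k = 8.7999 / (70.8 * 4.49367)
k = 8.7999 / 318.152
k = 0.027659 cm/s


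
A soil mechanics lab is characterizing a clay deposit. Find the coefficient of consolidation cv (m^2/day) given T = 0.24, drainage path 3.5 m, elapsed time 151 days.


Result: 0.01947 m^2/day

Derivation:
Using cv = T * H_dr^2 / t
H_dr^2 = 3.5^2 = 12.25
cv = 0.24 * 12.25 / 151
cv = 0.01947 m^2/day


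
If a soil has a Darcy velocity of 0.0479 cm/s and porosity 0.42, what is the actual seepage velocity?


Using v_s = v_d / n
v_s = 0.0479 / 0.42
v_s = 0.11405 cm/s


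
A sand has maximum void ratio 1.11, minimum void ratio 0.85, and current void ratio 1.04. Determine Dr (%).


Using Dr = (e_max - e) / (e_max - e_min) * 100
e_max - e = 1.11 - 1.04 = 0.07
e_max - e_min = 1.11 - 0.85 = 0.26
Dr = 0.07 / 0.26 * 100
Dr = 26.92 %


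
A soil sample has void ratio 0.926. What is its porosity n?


Using the relation n = e / (1 + e)
n = 0.926 / (1 + 0.926)
n = 0.926 / 1.926
n = 0.4808


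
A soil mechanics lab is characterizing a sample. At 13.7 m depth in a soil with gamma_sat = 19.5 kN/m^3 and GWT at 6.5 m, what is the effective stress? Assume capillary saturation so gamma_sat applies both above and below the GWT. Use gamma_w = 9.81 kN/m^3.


Total stress = gamma_sat * depth
sigma = 19.5 * 13.7 = 267.15 kPa
Pore water pressure u = gamma_w * (depth - d_wt)
u = 9.81 * (13.7 - 6.5) = 70.632 kPa
Effective stress = sigma - u
sigma' = 267.15 - 70.632 = 196.52 kPa


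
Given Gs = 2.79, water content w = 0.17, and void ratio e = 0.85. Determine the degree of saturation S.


Result: 0.558

Derivation:
Using S = Gs * w / e
S = 2.79 * 0.17 / 0.85
S = 0.558


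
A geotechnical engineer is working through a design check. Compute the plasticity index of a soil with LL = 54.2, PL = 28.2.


Using PI = LL - PL
PI = 54.2 - 28.2
PI = 26.0


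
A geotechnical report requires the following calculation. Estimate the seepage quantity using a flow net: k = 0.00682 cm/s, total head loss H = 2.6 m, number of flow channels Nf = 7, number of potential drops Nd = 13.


Convert k to m/s for unit consistency with H:
k = 0.00682 cm/s = 0.00682 / 100 m/s = 6.82e-05 m/s
Using q = k * H * Nf / Nd
Nf / Nd = 7 / 13 = 0.5385
q = 6.82e-05 * 2.6 * 0.5385
q = 9.548e-05 m^3/s per m


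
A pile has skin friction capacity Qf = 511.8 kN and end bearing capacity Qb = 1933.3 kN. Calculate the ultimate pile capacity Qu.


Using Qu = Qf + Qb
Qu = 511.8 + 1933.3
Qu = 2445.1 kN


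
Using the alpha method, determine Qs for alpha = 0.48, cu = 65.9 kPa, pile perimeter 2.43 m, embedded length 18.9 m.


Using Qs = alpha * cu * perimeter * L
Qs = 0.48 * 65.9 * 2.43 * 18.9
Qs = 1452.76 kN


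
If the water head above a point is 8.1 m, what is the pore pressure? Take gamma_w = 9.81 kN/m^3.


Using u = gamma_w * h_w
u = 9.81 * 8.1
u = 79.46 kPa


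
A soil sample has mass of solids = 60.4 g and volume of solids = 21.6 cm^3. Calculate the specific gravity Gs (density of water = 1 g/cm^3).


Using Gs = m_s / (V_s * rho_w)
Since rho_w = 1 g/cm^3:
Gs = 60.4 / 21.6
Gs = 2.796


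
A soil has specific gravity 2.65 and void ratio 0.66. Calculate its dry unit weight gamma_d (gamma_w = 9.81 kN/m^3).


Using gamma_d = Gs * gamma_w / (1 + e)
gamma_d = 2.65 * 9.81 / (1 + 0.66)
gamma_d = 2.65 * 9.81 / 1.66
gamma_d = 15.661 kN/m^3


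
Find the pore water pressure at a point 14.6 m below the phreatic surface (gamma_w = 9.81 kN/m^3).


Using u = gamma_w * h_w
u = 9.81 * 14.6
u = 143.23 kPa


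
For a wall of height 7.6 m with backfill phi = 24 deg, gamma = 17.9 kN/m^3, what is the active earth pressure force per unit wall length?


Result: 218.01 kN/m

Derivation:
Compute active earth pressure coefficient:
Ka = tan^2(45 - phi/2) = tan^2(33.0) = 0.42173
Compute active force:
Pa = 0.5 * Ka * gamma * H^2
Pa = 0.5 * 0.42173 * 17.9 * 7.6^2
Pa = 218.01 kN/m


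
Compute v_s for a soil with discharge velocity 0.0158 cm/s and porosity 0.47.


Using v_s = v_d / n
v_s = 0.0158 / 0.47
v_s = 0.03362 cm/s


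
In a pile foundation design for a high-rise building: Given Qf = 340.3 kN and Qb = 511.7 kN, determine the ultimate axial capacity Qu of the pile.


Result: 852.0 kN

Derivation:
Using Qu = Qf + Qb
Qu = 340.3 + 511.7
Qu = 852.0 kN


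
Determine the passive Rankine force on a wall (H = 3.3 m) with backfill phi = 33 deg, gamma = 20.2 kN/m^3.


Compute passive earth pressure coefficient:
Kp = tan^2(45 + phi/2) = tan^2(61.5) = 3.39212
Compute passive force:
Pp = 0.5 * Kp * gamma * H^2
Pp = 0.5 * 3.39212 * 20.2 * 3.3^2
Pp = 373.1 kN/m


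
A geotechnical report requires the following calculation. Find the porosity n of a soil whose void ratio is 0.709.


Result: 0.4149

Derivation:
Using the relation n = e / (1 + e)
n = 0.709 / (1 + 0.709)
n = 0.709 / 1.709
n = 0.4149


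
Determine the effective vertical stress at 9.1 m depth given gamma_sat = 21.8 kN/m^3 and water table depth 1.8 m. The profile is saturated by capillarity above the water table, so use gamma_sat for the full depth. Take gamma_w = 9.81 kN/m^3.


Total stress = gamma_sat * depth
sigma = 21.8 * 9.1 = 198.38 kPa
Pore water pressure u = gamma_w * (depth - d_wt)
u = 9.81 * (9.1 - 1.8) = 71.613 kPa
Effective stress = sigma - u
sigma' = 198.38 - 71.613 = 126.77 kPa


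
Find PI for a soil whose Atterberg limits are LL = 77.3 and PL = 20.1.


Using PI = LL - PL
PI = 77.3 - 20.1
PI = 57.2


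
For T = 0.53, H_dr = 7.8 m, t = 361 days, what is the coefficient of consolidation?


Using cv = T * H_dr^2 / t
H_dr^2 = 7.8^2 = 60.84
cv = 0.53 * 60.84 / 361
cv = 0.08932 m^2/day


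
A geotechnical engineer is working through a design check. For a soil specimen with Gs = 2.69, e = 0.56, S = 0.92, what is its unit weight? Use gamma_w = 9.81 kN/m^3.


Result: 20.156 kN/m^3

Derivation:
Using gamma = gamma_w * (Gs + S*e) / (1 + e)
Numerator: Gs + S*e = 2.69 + 0.92*0.56 = 3.2052
Denominator: 1 + e = 1 + 0.56 = 1.56
gamma = 9.81 * 3.2052 / 1.56
gamma = 20.156 kN/m^3


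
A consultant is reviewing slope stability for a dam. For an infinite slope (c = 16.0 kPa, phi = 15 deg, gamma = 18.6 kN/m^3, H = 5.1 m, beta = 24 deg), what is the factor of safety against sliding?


Result: 1.056

Derivation:
Using Fs = c / (gamma*H*sin(beta)*cos(beta)) + tan(phi)/tan(beta)
Cohesion contribution = 16.0 / (18.6*5.1*sin(24)*cos(24))
Cohesion contribution = 0.453935
Friction contribution = tan(15)/tan(24) = 0.601824
Fs = 0.453935 + 0.601824
Fs = 1.056


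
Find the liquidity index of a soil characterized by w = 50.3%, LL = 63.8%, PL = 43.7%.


Result: 0.328

Derivation:
First compute the plasticity index:
PI = LL - PL = 63.8 - 43.7 = 20.1
Then compute the liquidity index:
LI = (w - PL) / PI
LI = (50.3 - 43.7) / 20.1
LI = 0.328


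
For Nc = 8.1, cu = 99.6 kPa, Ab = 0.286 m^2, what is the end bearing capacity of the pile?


Using Qb = Nc * cu * Ab
Qb = 8.1 * 99.6 * 0.286
Qb = 230.73 kN


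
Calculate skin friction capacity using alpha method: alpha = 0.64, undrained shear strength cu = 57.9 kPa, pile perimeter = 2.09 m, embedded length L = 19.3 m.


Using Qs = alpha * cu * perimeter * L
Qs = 0.64 * 57.9 * 2.09 * 19.3
Qs = 1494.73 kN


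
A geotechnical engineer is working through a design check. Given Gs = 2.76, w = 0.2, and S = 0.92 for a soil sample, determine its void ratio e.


Using the relation e = Gs * w / S
e = 2.76 * 0.2 / 0.92
e = 0.6


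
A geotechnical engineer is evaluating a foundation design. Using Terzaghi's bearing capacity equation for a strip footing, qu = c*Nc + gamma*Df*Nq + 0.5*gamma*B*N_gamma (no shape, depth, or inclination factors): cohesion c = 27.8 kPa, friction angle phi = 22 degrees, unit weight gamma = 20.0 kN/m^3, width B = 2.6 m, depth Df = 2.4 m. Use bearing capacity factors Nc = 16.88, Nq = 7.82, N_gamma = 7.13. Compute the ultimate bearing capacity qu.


Compute qu = c*Nc + gamma*Df*Nq + 0.5*gamma*B*N_gamma
Term 1: 27.8 * 16.88 = 469.264
Term 2: 20.0 * 2.4 * 7.82 = 375.36
Term 3: 0.5 * 20.0 * 2.6 * 7.13 = 185.38
qu = 469.264 + 375.36 + 185.38
qu = 1030.0 kPa


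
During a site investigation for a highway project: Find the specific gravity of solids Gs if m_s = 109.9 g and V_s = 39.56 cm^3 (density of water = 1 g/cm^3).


Using Gs = m_s / (V_s * rho_w)
Since rho_w = 1 g/cm^3:
Gs = 109.9 / 39.56
Gs = 2.778


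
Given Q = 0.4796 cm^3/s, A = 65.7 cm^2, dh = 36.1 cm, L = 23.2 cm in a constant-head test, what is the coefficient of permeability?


Compute hydraulic gradient:
i = dh / L = 36.1 / 23.2 = 1.55603
Then apply Darcy's law:
k = Q / (A * i)
k = 0.4796 / (65.7 * 1.55603)
k = 0.4796 / 102.231
k = 0.004691 cm/s


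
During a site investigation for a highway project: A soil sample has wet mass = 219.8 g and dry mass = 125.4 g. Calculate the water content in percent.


Using w = (m_wet - m_dry) / m_dry * 100
m_wet - m_dry = 219.8 - 125.4 = 94.4 g
w = 94.4 / 125.4 * 100
w = 75.28 %


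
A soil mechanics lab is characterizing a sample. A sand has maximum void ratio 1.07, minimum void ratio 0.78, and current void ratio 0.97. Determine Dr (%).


Using Dr = (e_max - e) / (e_max - e_min) * 100
e_max - e = 1.07 - 0.97 = 0.1
e_max - e_min = 1.07 - 0.78 = 0.29
Dr = 0.1 / 0.29 * 100
Dr = 34.48 %


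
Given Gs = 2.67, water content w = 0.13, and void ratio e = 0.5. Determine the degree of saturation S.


Using S = Gs * w / e
S = 2.67 * 0.13 / 0.5
S = 0.6942


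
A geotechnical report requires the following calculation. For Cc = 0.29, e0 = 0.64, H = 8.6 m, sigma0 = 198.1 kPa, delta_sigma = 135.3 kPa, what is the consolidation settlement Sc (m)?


Using Sc = Cc * H / (1 + e0) * log10((sigma0 + delta_sigma) / sigma0)
Stress ratio = (198.1 + 135.3) / 198.1 = 1.68299
log10(1.68299) = 0.226081
Cc * H / (1 + e0) = 0.29 * 8.6 / (1 + 0.64) = 1.52073
Sc = 1.52073 * 0.226081
Sc = 0.3438 m


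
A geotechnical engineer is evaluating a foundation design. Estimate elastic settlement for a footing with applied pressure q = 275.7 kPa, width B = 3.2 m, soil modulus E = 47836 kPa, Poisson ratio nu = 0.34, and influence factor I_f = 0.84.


Using Se = q * B * (1 - nu^2) * I_f / E
1 - nu^2 = 1 - 0.34^2 = 0.8844
Se = 275.7 * 3.2 * 0.8844 * 0.84 / 47836
Se = 0.013701 m
Convert to mm: Se = 0.013701 * 1000 = 13.701 mm


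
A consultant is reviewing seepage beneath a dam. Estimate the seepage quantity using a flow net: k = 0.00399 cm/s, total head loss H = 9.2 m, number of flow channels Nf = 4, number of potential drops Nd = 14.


Result: 0.0001049 m^3/s per m

Derivation:
Convert k to m/s for unit consistency with H:
k = 0.00399 cm/s = 0.00399 / 100 m/s = 3.99e-05 m/s
Using q = k * H * Nf / Nd
Nf / Nd = 4 / 14 = 0.2857
q = 3.99e-05 * 9.2 * 0.2857
q = 0.0001049 m^3/s per m


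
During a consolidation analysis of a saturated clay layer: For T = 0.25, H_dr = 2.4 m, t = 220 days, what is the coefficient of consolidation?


Result: 0.00655 m^2/day

Derivation:
Using cv = T * H_dr^2 / t
H_dr^2 = 2.4^2 = 5.76
cv = 0.25 * 5.76 / 220
cv = 0.00655 m^2/day


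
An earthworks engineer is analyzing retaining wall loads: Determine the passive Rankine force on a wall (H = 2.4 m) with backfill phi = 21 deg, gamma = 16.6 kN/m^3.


Result: 101.21 kN/m

Derivation:
Compute passive earth pressure coefficient:
Kp = tan^2(45 + phi/2) = tan^2(55.5) = 2.117051
Compute passive force:
Pp = 0.5 * Kp * gamma * H^2
Pp = 0.5 * 2.117051 * 16.6 * 2.4^2
Pp = 101.21 kN/m


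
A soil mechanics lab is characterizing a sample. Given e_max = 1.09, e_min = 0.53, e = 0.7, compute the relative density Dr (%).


Result: 69.64 %

Derivation:
Using Dr = (e_max - e) / (e_max - e_min) * 100
e_max - e = 1.09 - 0.7 = 0.39
e_max - e_min = 1.09 - 0.53 = 0.56
Dr = 0.39 / 0.56 * 100
Dr = 69.64 %


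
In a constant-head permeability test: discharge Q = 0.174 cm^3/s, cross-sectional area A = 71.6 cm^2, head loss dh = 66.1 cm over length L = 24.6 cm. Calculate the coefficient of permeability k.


Compute hydraulic gradient:
i = dh / L = 66.1 / 24.6 = 2.68699
Then apply Darcy's law:
k = Q / (A * i)
k = 0.174 / (71.6 * 2.68699)
k = 0.174 / 192.389
k = 0.000904 cm/s


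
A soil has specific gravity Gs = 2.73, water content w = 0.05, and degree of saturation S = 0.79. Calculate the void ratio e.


Using the relation e = Gs * w / S
e = 2.73 * 0.05 / 0.79
e = 0.1728


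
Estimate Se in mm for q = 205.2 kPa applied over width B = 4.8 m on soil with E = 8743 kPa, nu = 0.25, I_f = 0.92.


Using Se = q * B * (1 - nu^2) * I_f / E
1 - nu^2 = 1 - 0.25^2 = 0.9375
Se = 205.2 * 4.8 * 0.9375 * 0.92 / 8743
Se = 0.097167 m
Convert to mm: Se = 0.097167 * 1000 = 97.167 mm


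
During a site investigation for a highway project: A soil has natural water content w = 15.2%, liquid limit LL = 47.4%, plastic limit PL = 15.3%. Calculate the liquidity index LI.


First compute the plasticity index:
PI = LL - PL = 47.4 - 15.3 = 32.1
Then compute the liquidity index:
LI = (w - PL) / PI
LI = (15.2 - 15.3) / 32.1
LI = -0.003


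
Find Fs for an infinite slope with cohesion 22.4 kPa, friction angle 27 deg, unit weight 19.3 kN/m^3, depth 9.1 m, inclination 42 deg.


Using Fs = c / (gamma*H*sin(beta)*cos(beta)) + tan(phi)/tan(beta)
Cohesion contribution = 22.4 / (19.3*9.1*sin(42)*cos(42))
Cohesion contribution = 0.256487
Friction contribution = tan(27)/tan(42) = 0.565885
Fs = 0.256487 + 0.565885
Fs = 0.822


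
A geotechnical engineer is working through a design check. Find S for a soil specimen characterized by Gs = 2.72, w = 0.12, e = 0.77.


Using S = Gs * w / e
S = 2.72 * 0.12 / 0.77
S = 0.4239


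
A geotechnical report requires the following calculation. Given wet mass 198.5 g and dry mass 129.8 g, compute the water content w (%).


Result: 52.93 %

Derivation:
Using w = (m_wet - m_dry) / m_dry * 100
m_wet - m_dry = 198.5 - 129.8 = 68.7 g
w = 68.7 / 129.8 * 100
w = 52.93 %


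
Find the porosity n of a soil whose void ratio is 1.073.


Using the relation n = e / (1 + e)
n = 1.073 / (1 + 1.073)
n = 1.073 / 2.073
n = 0.5176


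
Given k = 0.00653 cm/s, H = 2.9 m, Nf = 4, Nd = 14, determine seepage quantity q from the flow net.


Convert k to m/s for unit consistency with H:
k = 0.00653 cm/s = 0.00653 / 100 m/s = 6.53e-05 m/s
Using q = k * H * Nf / Nd
Nf / Nd = 4 / 14 = 0.2857
q = 6.53e-05 * 2.9 * 0.2857
q = 5.411e-05 m^3/s per m


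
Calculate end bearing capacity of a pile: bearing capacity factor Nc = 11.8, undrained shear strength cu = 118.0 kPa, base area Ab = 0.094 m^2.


Using Qb = Nc * cu * Ab
Qb = 11.8 * 118.0 * 0.094
Qb = 130.89 kN


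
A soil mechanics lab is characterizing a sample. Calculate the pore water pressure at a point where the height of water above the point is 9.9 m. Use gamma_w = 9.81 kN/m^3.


Result: 97.12 kPa

Derivation:
Using u = gamma_w * h_w
u = 9.81 * 9.9
u = 97.12 kPa


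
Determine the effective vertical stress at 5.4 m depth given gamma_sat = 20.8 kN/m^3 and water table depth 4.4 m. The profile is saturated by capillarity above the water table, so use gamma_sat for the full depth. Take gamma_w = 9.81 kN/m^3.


Result: 102.51 kPa

Derivation:
Total stress = gamma_sat * depth
sigma = 20.8 * 5.4 = 112.32 kPa
Pore water pressure u = gamma_w * (depth - d_wt)
u = 9.81 * (5.4 - 4.4) = 9.81 kPa
Effective stress = sigma - u
sigma' = 112.32 - 9.81 = 102.51 kPa


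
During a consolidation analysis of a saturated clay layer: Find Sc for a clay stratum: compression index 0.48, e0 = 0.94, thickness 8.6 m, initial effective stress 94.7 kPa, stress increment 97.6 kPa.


Using Sc = Cc * H / (1 + e0) * log10((sigma0 + delta_sigma) / sigma0)
Stress ratio = (94.7 + 97.6) / 94.7 = 2.03062
log10(2.03062) = 0.307629
Cc * H / (1 + e0) = 0.48 * 8.6 / (1 + 0.94) = 2.12784
Sc = 2.12784 * 0.307629
Sc = 0.6546 m


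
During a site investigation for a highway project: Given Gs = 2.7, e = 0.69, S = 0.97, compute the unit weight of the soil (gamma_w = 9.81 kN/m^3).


Result: 19.558 kN/m^3

Derivation:
Using gamma = gamma_w * (Gs + S*e) / (1 + e)
Numerator: Gs + S*e = 2.7 + 0.97*0.69 = 3.3693
Denominator: 1 + e = 1 + 0.69 = 1.69
gamma = 9.81 * 3.3693 / 1.69
gamma = 19.558 kN/m^3


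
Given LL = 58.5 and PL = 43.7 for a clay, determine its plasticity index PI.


Result: 14.8

Derivation:
Using PI = LL - PL
PI = 58.5 - 43.7
PI = 14.8


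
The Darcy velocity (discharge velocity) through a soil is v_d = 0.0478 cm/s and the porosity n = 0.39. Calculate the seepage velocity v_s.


Result: 0.12256 cm/s

Derivation:
Using v_s = v_d / n
v_s = 0.0478 / 0.39
v_s = 0.12256 cm/s


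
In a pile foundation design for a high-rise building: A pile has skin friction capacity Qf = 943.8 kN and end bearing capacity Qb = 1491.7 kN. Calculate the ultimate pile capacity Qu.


Using Qu = Qf + Qb
Qu = 943.8 + 1491.7
Qu = 2435.5 kN


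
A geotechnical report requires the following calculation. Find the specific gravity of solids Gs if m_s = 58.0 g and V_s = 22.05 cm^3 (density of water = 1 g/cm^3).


Using Gs = m_s / (V_s * rho_w)
Since rho_w = 1 g/cm^3:
Gs = 58.0 / 22.05
Gs = 2.63


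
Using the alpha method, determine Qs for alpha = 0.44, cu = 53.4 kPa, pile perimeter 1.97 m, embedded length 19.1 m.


Using Qs = alpha * cu * perimeter * L
Qs = 0.44 * 53.4 * 1.97 * 19.1
Qs = 884.08 kN


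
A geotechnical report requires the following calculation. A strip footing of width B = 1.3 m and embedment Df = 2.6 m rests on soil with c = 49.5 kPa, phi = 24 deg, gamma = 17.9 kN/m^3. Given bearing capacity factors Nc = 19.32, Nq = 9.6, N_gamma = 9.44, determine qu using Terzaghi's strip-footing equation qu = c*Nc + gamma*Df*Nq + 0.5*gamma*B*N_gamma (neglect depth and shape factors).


Compute qu = c*Nc + gamma*Df*Nq + 0.5*gamma*B*N_gamma
Term 1: 49.5 * 19.32 = 956.34
Term 2: 17.9 * 2.6 * 9.6 = 446.784
Term 3: 0.5 * 17.9 * 1.3 * 9.44 = 109.8344
qu = 956.34 + 446.784 + 109.8344
qu = 1512.96 kPa


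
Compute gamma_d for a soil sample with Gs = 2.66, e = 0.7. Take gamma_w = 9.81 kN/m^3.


Using gamma_d = Gs * gamma_w / (1 + e)
gamma_d = 2.66 * 9.81 / (1 + 0.7)
gamma_d = 2.66 * 9.81 / 1.7
gamma_d = 15.35 kN/m^3


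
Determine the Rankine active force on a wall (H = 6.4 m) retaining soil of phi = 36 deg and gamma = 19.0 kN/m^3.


Result: 101.02 kN/m

Derivation:
Compute active earth pressure coefficient:
Ka = tan^2(45 - phi/2) = tan^2(27.0) = 0.259616
Compute active force:
Pa = 0.5 * Ka * gamma * H^2
Pa = 0.5 * 0.259616 * 19.0 * 6.4^2
Pa = 101.02 kN/m


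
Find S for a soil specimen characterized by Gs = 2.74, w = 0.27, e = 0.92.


Result: 0.8041

Derivation:
Using S = Gs * w / e
S = 2.74 * 0.27 / 0.92
S = 0.8041


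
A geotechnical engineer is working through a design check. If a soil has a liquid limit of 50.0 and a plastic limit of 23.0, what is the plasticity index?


Using PI = LL - PL
PI = 50.0 - 23.0
PI = 27.0


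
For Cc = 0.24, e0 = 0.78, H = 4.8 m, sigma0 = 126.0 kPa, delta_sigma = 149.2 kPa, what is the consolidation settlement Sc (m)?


Using Sc = Cc * H / (1 + e0) * log10((sigma0 + delta_sigma) / sigma0)
Stress ratio = (126.0 + 149.2) / 126.0 = 2.18413
log10(2.18413) = 0.339278
Cc * H / (1 + e0) = 0.24 * 4.8 / (1 + 0.78) = 0.647191
Sc = 0.647191 * 0.339278
Sc = 0.2196 m


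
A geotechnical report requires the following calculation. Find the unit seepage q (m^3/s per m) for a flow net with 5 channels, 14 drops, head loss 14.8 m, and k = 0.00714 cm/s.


Convert k to m/s for unit consistency with H:
k = 0.00714 cm/s = 0.00714 / 100 m/s = 7.14e-05 m/s
Using q = k * H * Nf / Nd
Nf / Nd = 5 / 14 = 0.3571
q = 7.14e-05 * 14.8 * 0.3571
q = 0.0003774 m^3/s per m


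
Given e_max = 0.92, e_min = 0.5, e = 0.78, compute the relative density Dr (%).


Using Dr = (e_max - e) / (e_max - e_min) * 100
e_max - e = 0.92 - 0.78 = 0.14
e_max - e_min = 0.92 - 0.5 = 0.42
Dr = 0.14 / 0.42 * 100
Dr = 33.33 %


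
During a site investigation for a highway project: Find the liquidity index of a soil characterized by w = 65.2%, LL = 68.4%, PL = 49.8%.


First compute the plasticity index:
PI = LL - PL = 68.4 - 49.8 = 18.6
Then compute the liquidity index:
LI = (w - PL) / PI
LI = (65.2 - 49.8) / 18.6
LI = 0.828


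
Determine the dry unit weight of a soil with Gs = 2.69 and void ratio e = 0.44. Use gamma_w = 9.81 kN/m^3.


Result: 18.326 kN/m^3

Derivation:
Using gamma_d = Gs * gamma_w / (1 + e)
gamma_d = 2.69 * 9.81 / (1 + 0.44)
gamma_d = 2.69 * 9.81 / 1.44
gamma_d = 18.326 kN/m^3


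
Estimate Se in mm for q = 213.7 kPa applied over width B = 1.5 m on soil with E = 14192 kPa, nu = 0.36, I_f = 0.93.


Result: 18.283 mm

Derivation:
Using Se = q * B * (1 - nu^2) * I_f / E
1 - nu^2 = 1 - 0.36^2 = 0.8704
Se = 213.7 * 1.5 * 0.8704 * 0.93 / 14192
Se = 0.018283 m
Convert to mm: Se = 0.018283 * 1000 = 18.283 mm


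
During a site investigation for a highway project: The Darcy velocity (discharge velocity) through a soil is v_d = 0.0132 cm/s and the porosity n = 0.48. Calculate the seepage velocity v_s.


Result: 0.0275 cm/s

Derivation:
Using v_s = v_d / n
v_s = 0.0132 / 0.48
v_s = 0.0275 cm/s


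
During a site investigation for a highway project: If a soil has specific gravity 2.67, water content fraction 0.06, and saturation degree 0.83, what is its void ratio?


Result: 0.193

Derivation:
Using the relation e = Gs * w / S
e = 2.67 * 0.06 / 0.83
e = 0.193


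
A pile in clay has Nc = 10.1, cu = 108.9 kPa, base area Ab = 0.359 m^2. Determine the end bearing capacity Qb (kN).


Using Qb = Nc * cu * Ab
Qb = 10.1 * 108.9 * 0.359
Qb = 394.86 kN


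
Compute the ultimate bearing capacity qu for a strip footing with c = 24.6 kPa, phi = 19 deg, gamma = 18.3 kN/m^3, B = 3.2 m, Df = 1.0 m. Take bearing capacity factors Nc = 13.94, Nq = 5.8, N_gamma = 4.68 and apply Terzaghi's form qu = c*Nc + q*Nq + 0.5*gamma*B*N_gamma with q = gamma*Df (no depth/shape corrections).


Compute qu = c*Nc + gamma*Df*Nq + 0.5*gamma*B*N_gamma
Term 1: 24.6 * 13.94 = 342.924
Term 2: 18.3 * 1.0 * 5.8 = 106.14
Term 3: 0.5 * 18.3 * 3.2 * 4.68 = 137.0304
qu = 342.924 + 106.14 + 137.0304
qu = 586.09 kPa


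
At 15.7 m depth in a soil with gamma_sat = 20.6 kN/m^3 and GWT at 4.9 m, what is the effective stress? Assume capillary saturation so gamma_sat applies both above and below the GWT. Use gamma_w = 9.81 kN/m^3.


Total stress = gamma_sat * depth
sigma = 20.6 * 15.7 = 323.42 kPa
Pore water pressure u = gamma_w * (depth - d_wt)
u = 9.81 * (15.7 - 4.9) = 105.948 kPa
Effective stress = sigma - u
sigma' = 323.42 - 105.948 = 217.47 kPa


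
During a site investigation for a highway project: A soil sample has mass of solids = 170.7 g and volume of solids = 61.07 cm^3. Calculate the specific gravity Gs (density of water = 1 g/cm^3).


Using Gs = m_s / (V_s * rho_w)
Since rho_w = 1 g/cm^3:
Gs = 170.7 / 61.07
Gs = 2.795


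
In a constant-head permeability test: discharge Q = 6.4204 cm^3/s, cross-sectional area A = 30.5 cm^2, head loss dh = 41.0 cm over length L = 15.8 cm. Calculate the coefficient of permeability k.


Compute hydraulic gradient:
i = dh / L = 41.0 / 15.8 = 2.59494
Then apply Darcy's law:
k = Q / (A * i)
k = 6.4204 / (30.5 * 2.59494)
k = 6.4204 / 79.1456
k = 0.081121 cm/s


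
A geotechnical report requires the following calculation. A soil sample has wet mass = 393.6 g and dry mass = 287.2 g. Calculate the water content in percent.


Result: 37.05 %

Derivation:
Using w = (m_wet - m_dry) / m_dry * 100
m_wet - m_dry = 393.6 - 287.2 = 106.4 g
w = 106.4 / 287.2 * 100
w = 37.05 %


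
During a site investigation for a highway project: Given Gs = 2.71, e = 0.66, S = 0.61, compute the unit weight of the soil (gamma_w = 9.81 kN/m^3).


Result: 18.394 kN/m^3

Derivation:
Using gamma = gamma_w * (Gs + S*e) / (1 + e)
Numerator: Gs + S*e = 2.71 + 0.61*0.66 = 3.1126
Denominator: 1 + e = 1 + 0.66 = 1.66
gamma = 9.81 * 3.1126 / 1.66
gamma = 18.394 kN/m^3


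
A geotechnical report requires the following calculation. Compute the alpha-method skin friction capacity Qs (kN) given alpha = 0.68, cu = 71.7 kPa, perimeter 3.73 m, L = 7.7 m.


Using Qs = alpha * cu * perimeter * L
Qs = 0.68 * 71.7 * 3.73 * 7.7
Qs = 1400.32 kN


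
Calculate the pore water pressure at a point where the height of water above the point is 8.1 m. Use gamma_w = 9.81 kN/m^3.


Using u = gamma_w * h_w
u = 9.81 * 8.1
u = 79.46 kPa


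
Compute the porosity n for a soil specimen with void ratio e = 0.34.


Using the relation n = e / (1 + e)
n = 0.34 / (1 + 0.34)
n = 0.34 / 1.34
n = 0.2537


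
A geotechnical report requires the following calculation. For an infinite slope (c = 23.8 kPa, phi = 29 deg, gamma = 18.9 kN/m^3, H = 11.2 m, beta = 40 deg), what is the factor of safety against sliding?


Using Fs = c / (gamma*H*sin(beta)*cos(beta)) + tan(phi)/tan(beta)
Cohesion contribution = 23.8 / (18.9*11.2*sin(40)*cos(40))
Cohesion contribution = 0.228337
Friction contribution = tan(29)/tan(40) = 0.6606
Fs = 0.228337 + 0.6606
Fs = 0.889


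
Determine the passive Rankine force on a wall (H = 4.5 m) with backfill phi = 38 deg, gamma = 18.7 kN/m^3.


Compute passive earth pressure coefficient:
Kp = tan^2(45 + phi/2) = tan^2(64.0) = 4.203746
Compute passive force:
Pp = 0.5 * Kp * gamma * H^2
Pp = 0.5 * 4.203746 * 18.7 * 4.5^2
Pp = 795.93 kN/m


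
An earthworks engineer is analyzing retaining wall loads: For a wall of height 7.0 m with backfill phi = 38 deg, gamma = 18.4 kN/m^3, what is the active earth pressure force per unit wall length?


Compute active earth pressure coefficient:
Ka = tan^2(45 - phi/2) = tan^2(26.0) = 0.237883
Compute active force:
Pa = 0.5 * Ka * gamma * H^2
Pa = 0.5 * 0.237883 * 18.4 * 7.0^2
Pa = 107.24 kN/m


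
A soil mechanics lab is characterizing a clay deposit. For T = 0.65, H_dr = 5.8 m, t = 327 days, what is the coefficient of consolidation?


Using cv = T * H_dr^2 / t
H_dr^2 = 5.8^2 = 33.64
cv = 0.65 * 33.64 / 327
cv = 0.06687 m^2/day


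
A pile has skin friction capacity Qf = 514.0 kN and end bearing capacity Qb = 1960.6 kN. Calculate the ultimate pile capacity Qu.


Using Qu = Qf + Qb
Qu = 514.0 + 1960.6
Qu = 2474.6 kN


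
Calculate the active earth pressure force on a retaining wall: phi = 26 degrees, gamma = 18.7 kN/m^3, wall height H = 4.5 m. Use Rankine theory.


Compute active earth pressure coefficient:
Ka = tan^2(45 - phi/2) = tan^2(32.0) = 0.390462
Compute active force:
Pa = 0.5 * Ka * gamma * H^2
Pa = 0.5 * 0.390462 * 18.7 * 4.5^2
Pa = 73.93 kN/m


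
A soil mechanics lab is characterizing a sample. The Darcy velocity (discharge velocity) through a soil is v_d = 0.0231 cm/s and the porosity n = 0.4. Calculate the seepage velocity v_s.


Using v_s = v_d / n
v_s = 0.0231 / 0.4
v_s = 0.05775 cm/s


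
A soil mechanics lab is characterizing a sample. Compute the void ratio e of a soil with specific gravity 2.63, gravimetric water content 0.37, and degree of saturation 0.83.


Using the relation e = Gs * w / S
e = 2.63 * 0.37 / 0.83
e = 1.1724


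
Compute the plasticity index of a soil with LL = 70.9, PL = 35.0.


Using PI = LL - PL
PI = 70.9 - 35.0
PI = 35.9


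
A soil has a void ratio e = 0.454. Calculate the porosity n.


Result: 0.3122

Derivation:
Using the relation n = e / (1 + e)
n = 0.454 / (1 + 0.454)
n = 0.454 / 1.454
n = 0.3122


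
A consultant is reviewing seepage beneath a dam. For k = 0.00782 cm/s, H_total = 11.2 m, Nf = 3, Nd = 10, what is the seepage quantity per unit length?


Result: 0.0002628 m^3/s per m

Derivation:
Convert k to m/s for unit consistency with H:
k = 0.00782 cm/s = 0.00782 / 100 m/s = 7.82e-05 m/s
Using q = k * H * Nf / Nd
Nf / Nd = 3 / 10 = 0.3
q = 7.82e-05 * 11.2 * 0.3
q = 0.0002628 m^3/s per m


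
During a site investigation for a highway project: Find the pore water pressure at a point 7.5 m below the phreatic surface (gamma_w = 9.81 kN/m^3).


Using u = gamma_w * h_w
u = 9.81 * 7.5
u = 73.58 kPa


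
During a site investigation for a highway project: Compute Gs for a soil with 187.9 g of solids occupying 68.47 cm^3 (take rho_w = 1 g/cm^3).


Using Gs = m_s / (V_s * rho_w)
Since rho_w = 1 g/cm^3:
Gs = 187.9 / 68.47
Gs = 2.744


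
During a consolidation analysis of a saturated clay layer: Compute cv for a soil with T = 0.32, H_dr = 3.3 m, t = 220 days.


Using cv = T * H_dr^2 / t
H_dr^2 = 3.3^2 = 10.89
cv = 0.32 * 10.89 / 220
cv = 0.01584 m^2/day


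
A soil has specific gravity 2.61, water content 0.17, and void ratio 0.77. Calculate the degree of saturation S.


Result: 0.5762

Derivation:
Using S = Gs * w / e
S = 2.61 * 0.17 / 0.77
S = 0.5762


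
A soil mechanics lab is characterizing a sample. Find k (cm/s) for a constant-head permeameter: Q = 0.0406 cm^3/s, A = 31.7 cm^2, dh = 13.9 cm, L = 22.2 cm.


Compute hydraulic gradient:
i = dh / L = 13.9 / 22.2 = 0.626126
Then apply Darcy's law:
k = Q / (A * i)
k = 0.0406 / (31.7 * 0.626126)
k = 0.0406 / 19.8482
k = 0.002046 cm/s


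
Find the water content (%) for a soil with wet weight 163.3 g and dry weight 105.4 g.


Using w = (m_wet - m_dry) / m_dry * 100
m_wet - m_dry = 163.3 - 105.4 = 57.9 g
w = 57.9 / 105.4 * 100
w = 54.93 %


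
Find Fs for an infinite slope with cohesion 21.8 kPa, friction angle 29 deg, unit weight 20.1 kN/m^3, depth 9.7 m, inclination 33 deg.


Result: 1.098

Derivation:
Using Fs = c / (gamma*H*sin(beta)*cos(beta)) + tan(phi)/tan(beta)
Cohesion contribution = 21.8 / (20.1*9.7*sin(33)*cos(33))
Cohesion contribution = 0.244787
Friction contribution = tan(29)/tan(33) = 0.853561
Fs = 0.244787 + 0.853561
Fs = 1.098


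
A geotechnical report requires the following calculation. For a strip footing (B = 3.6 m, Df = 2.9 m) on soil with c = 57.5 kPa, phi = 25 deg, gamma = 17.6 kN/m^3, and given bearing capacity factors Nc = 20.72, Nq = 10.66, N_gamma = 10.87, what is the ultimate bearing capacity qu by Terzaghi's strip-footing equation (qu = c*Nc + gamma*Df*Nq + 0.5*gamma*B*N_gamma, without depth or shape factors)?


Result: 2079.85 kPa

Derivation:
Compute qu = c*Nc + gamma*Df*Nq + 0.5*gamma*B*N_gamma
Term 1: 57.5 * 20.72 = 1191.4
Term 2: 17.6 * 2.9 * 10.66 = 544.0864
Term 3: 0.5 * 17.6 * 3.6 * 10.87 = 344.3616
qu = 1191.4 + 544.0864 + 344.3616
qu = 2079.85 kPa
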